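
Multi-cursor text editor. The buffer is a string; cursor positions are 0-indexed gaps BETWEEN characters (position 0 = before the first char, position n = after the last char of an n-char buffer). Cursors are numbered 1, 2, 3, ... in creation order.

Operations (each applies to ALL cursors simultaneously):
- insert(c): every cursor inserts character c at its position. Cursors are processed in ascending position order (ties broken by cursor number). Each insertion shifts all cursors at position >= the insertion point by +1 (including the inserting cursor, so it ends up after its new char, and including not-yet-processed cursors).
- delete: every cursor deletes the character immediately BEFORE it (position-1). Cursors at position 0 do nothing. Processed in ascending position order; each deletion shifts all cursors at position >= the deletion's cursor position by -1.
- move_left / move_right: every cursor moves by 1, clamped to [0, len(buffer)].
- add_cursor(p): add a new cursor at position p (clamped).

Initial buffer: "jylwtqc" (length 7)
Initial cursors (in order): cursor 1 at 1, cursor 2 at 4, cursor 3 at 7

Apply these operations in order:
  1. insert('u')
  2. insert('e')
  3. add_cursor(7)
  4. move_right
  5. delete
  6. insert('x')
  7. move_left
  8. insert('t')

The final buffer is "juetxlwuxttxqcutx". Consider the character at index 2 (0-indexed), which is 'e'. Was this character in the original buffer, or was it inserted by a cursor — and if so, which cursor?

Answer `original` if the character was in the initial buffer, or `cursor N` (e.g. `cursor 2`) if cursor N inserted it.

Answer: cursor 1

Derivation:
After op 1 (insert('u')): buffer="juylwutqcu" (len 10), cursors c1@2 c2@6 c3@10, authorship .1...2...3
After op 2 (insert('e')): buffer="jueylwuetqcue" (len 13), cursors c1@3 c2@8 c3@13, authorship .11...22...33
After op 3 (add_cursor(7)): buffer="jueylwuetqcue" (len 13), cursors c1@3 c4@7 c2@8 c3@13, authorship .11...22...33
After op 4 (move_right): buffer="jueylwuetqcue" (len 13), cursors c1@4 c4@8 c2@9 c3@13, authorship .11...22...33
After op 5 (delete): buffer="juelwuqcu" (len 9), cursors c1@3 c2@6 c4@6 c3@9, authorship .11..2..3
After op 6 (insert('x')): buffer="juexlwuxxqcux" (len 13), cursors c1@4 c2@9 c4@9 c3@13, authorship .111..224..33
After op 7 (move_left): buffer="juexlwuxxqcux" (len 13), cursors c1@3 c2@8 c4@8 c3@12, authorship .111..224..33
After op 8 (insert('t')): buffer="juetxlwuxttxqcutx" (len 17), cursors c1@4 c2@11 c4@11 c3@16, authorship .1111..22244..333
Authorship (.=original, N=cursor N): . 1 1 1 1 . . 2 2 2 4 4 . . 3 3 3
Index 2: author = 1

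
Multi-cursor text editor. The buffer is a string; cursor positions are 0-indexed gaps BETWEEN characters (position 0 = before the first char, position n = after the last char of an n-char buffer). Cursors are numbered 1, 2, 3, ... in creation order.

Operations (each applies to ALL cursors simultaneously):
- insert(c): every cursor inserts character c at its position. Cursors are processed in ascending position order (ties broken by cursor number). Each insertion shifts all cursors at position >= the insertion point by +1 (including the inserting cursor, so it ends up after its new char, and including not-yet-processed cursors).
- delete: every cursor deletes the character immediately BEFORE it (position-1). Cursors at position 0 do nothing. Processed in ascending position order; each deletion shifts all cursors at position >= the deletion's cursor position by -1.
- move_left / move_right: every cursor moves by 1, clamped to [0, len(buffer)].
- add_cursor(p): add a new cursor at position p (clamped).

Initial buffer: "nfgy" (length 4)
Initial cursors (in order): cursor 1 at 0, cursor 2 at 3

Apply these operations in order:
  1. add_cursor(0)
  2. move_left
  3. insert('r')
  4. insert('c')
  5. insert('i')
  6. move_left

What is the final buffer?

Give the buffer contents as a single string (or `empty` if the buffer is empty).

After op 1 (add_cursor(0)): buffer="nfgy" (len 4), cursors c1@0 c3@0 c2@3, authorship ....
After op 2 (move_left): buffer="nfgy" (len 4), cursors c1@0 c3@0 c2@2, authorship ....
After op 3 (insert('r')): buffer="rrnfrgy" (len 7), cursors c1@2 c3@2 c2@5, authorship 13..2..
After op 4 (insert('c')): buffer="rrccnfrcgy" (len 10), cursors c1@4 c3@4 c2@8, authorship 1313..22..
After op 5 (insert('i')): buffer="rrcciinfrcigy" (len 13), cursors c1@6 c3@6 c2@11, authorship 131313..222..
After op 6 (move_left): buffer="rrcciinfrcigy" (len 13), cursors c1@5 c3@5 c2@10, authorship 131313..222..

Answer: rrcciinfrcigy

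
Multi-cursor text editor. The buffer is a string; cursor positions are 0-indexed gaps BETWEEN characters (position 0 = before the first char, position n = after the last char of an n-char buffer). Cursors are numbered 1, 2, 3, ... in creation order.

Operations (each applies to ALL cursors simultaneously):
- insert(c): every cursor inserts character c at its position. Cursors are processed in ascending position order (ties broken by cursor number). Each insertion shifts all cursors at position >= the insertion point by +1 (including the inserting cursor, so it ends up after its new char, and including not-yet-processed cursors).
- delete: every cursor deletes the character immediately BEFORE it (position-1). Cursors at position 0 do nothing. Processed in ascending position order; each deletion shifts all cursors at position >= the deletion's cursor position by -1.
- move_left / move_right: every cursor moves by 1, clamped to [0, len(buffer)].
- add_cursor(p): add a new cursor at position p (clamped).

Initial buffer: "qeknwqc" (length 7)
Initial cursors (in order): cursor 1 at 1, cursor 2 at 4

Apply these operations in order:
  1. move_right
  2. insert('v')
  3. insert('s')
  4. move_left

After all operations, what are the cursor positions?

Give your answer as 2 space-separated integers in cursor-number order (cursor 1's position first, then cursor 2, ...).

After op 1 (move_right): buffer="qeknwqc" (len 7), cursors c1@2 c2@5, authorship .......
After op 2 (insert('v')): buffer="qevknwvqc" (len 9), cursors c1@3 c2@7, authorship ..1...2..
After op 3 (insert('s')): buffer="qevsknwvsqc" (len 11), cursors c1@4 c2@9, authorship ..11...22..
After op 4 (move_left): buffer="qevsknwvsqc" (len 11), cursors c1@3 c2@8, authorship ..11...22..

Answer: 3 8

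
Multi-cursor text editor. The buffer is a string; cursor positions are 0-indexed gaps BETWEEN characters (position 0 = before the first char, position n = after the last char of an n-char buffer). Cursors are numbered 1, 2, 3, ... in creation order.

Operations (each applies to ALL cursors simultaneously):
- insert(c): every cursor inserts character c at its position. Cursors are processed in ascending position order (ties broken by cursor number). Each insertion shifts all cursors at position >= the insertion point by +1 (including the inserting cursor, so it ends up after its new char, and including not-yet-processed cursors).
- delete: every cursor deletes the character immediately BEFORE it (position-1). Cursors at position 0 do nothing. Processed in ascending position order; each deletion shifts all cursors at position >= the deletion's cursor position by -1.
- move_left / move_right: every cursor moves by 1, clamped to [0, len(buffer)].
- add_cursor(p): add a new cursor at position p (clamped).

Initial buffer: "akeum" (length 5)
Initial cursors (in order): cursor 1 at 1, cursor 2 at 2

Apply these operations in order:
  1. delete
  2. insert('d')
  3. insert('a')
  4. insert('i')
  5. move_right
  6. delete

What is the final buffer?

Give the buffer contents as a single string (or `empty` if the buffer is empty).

Answer: ddaaium

Derivation:
After op 1 (delete): buffer="eum" (len 3), cursors c1@0 c2@0, authorship ...
After op 2 (insert('d')): buffer="ddeum" (len 5), cursors c1@2 c2@2, authorship 12...
After op 3 (insert('a')): buffer="ddaaeum" (len 7), cursors c1@4 c2@4, authorship 1212...
After op 4 (insert('i')): buffer="ddaaiieum" (len 9), cursors c1@6 c2@6, authorship 121212...
After op 5 (move_right): buffer="ddaaiieum" (len 9), cursors c1@7 c2@7, authorship 121212...
After op 6 (delete): buffer="ddaaium" (len 7), cursors c1@5 c2@5, authorship 12121..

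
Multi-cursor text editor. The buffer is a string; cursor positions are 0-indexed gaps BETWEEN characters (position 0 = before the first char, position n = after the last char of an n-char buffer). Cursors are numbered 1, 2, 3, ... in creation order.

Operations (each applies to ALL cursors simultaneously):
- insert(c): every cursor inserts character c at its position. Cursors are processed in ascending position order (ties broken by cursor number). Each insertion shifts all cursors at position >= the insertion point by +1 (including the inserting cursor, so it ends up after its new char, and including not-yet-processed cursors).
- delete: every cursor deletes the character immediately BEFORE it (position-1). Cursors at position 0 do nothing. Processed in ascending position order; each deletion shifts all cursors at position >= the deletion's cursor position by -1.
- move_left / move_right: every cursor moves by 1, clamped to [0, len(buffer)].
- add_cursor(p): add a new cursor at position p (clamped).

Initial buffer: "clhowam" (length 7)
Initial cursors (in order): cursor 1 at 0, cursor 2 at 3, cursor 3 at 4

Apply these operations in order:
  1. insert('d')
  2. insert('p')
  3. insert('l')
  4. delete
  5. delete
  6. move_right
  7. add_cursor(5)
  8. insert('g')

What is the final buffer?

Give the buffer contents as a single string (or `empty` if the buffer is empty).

Answer: dcglhdgogdwgam

Derivation:
After op 1 (insert('d')): buffer="dclhdodwam" (len 10), cursors c1@1 c2@5 c3@7, authorship 1...2.3...
After op 2 (insert('p')): buffer="dpclhdpodpwam" (len 13), cursors c1@2 c2@7 c3@10, authorship 11...22.33...
After op 3 (insert('l')): buffer="dplclhdplodplwam" (len 16), cursors c1@3 c2@9 c3@13, authorship 111...222.333...
After op 4 (delete): buffer="dpclhdpodpwam" (len 13), cursors c1@2 c2@7 c3@10, authorship 11...22.33...
After op 5 (delete): buffer="dclhdodwam" (len 10), cursors c1@1 c2@5 c3@7, authorship 1...2.3...
After op 6 (move_right): buffer="dclhdodwam" (len 10), cursors c1@2 c2@6 c3@8, authorship 1...2.3...
After op 7 (add_cursor(5)): buffer="dclhdodwam" (len 10), cursors c1@2 c4@5 c2@6 c3@8, authorship 1...2.3...
After op 8 (insert('g')): buffer="dcglhdgogdwgam" (len 14), cursors c1@3 c4@7 c2@9 c3@12, authorship 1.1..24.23.3..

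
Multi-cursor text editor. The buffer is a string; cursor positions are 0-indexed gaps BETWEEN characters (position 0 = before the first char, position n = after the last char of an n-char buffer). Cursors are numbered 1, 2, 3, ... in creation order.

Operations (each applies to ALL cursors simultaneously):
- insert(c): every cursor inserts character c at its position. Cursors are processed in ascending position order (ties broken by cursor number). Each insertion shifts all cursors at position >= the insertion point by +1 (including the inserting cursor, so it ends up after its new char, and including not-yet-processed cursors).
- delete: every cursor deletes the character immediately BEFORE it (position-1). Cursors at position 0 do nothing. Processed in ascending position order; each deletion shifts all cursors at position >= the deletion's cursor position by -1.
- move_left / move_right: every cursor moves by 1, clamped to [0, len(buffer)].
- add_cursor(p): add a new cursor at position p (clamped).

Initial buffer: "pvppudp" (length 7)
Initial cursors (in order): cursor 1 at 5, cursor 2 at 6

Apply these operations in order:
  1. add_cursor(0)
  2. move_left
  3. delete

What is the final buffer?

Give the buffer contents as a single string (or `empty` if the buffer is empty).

After op 1 (add_cursor(0)): buffer="pvppudp" (len 7), cursors c3@0 c1@5 c2@6, authorship .......
After op 2 (move_left): buffer="pvppudp" (len 7), cursors c3@0 c1@4 c2@5, authorship .......
After op 3 (delete): buffer="pvpdp" (len 5), cursors c3@0 c1@3 c2@3, authorship .....

Answer: pvpdp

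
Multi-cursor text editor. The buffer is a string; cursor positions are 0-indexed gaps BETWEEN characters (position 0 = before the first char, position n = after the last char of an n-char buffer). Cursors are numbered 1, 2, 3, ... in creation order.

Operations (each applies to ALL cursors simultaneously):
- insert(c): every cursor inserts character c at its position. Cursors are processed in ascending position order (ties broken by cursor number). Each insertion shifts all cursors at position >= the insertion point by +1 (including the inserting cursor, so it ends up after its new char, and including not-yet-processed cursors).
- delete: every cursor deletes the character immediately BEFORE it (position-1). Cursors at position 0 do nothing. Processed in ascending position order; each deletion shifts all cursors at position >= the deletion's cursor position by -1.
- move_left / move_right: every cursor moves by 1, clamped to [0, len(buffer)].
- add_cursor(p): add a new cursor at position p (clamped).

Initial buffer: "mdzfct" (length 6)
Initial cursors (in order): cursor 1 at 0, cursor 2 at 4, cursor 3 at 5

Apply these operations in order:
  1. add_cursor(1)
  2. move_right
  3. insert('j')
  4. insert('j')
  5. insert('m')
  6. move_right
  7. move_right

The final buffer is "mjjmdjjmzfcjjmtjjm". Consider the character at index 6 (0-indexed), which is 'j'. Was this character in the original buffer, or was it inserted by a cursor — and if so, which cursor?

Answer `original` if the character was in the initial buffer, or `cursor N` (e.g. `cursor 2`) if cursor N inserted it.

Answer: cursor 4

Derivation:
After op 1 (add_cursor(1)): buffer="mdzfct" (len 6), cursors c1@0 c4@1 c2@4 c3@5, authorship ......
After op 2 (move_right): buffer="mdzfct" (len 6), cursors c1@1 c4@2 c2@5 c3@6, authorship ......
After op 3 (insert('j')): buffer="mjdjzfcjtj" (len 10), cursors c1@2 c4@4 c2@8 c3@10, authorship .1.4...2.3
After op 4 (insert('j')): buffer="mjjdjjzfcjjtjj" (len 14), cursors c1@3 c4@6 c2@11 c3@14, authorship .11.44...22.33
After op 5 (insert('m')): buffer="mjjmdjjmzfcjjmtjjm" (len 18), cursors c1@4 c4@8 c2@14 c3@18, authorship .111.444...222.333
After op 6 (move_right): buffer="mjjmdjjmzfcjjmtjjm" (len 18), cursors c1@5 c4@9 c2@15 c3@18, authorship .111.444...222.333
After op 7 (move_right): buffer="mjjmdjjmzfcjjmtjjm" (len 18), cursors c1@6 c4@10 c2@16 c3@18, authorship .111.444...222.333
Authorship (.=original, N=cursor N): . 1 1 1 . 4 4 4 . . . 2 2 2 . 3 3 3
Index 6: author = 4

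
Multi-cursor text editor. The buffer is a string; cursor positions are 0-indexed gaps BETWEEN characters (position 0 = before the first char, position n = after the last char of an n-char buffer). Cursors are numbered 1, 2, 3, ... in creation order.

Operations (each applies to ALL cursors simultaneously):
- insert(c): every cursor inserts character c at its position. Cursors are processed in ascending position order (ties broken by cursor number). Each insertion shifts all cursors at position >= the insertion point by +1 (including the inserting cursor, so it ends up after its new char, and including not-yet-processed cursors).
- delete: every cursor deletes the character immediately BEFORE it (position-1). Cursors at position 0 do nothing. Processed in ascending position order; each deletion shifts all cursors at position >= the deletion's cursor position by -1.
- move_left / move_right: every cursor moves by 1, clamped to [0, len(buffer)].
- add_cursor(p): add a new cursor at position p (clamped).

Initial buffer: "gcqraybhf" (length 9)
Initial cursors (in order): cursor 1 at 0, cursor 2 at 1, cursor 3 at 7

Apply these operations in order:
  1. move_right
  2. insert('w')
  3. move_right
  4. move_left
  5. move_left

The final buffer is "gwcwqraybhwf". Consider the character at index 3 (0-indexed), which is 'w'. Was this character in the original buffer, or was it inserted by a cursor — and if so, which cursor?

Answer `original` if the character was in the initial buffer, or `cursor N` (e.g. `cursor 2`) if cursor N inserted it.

After op 1 (move_right): buffer="gcqraybhf" (len 9), cursors c1@1 c2@2 c3@8, authorship .........
After op 2 (insert('w')): buffer="gwcwqraybhwf" (len 12), cursors c1@2 c2@4 c3@11, authorship .1.2......3.
After op 3 (move_right): buffer="gwcwqraybhwf" (len 12), cursors c1@3 c2@5 c3@12, authorship .1.2......3.
After op 4 (move_left): buffer="gwcwqraybhwf" (len 12), cursors c1@2 c2@4 c3@11, authorship .1.2......3.
After op 5 (move_left): buffer="gwcwqraybhwf" (len 12), cursors c1@1 c2@3 c3@10, authorship .1.2......3.
Authorship (.=original, N=cursor N): . 1 . 2 . . . . . . 3 .
Index 3: author = 2

Answer: cursor 2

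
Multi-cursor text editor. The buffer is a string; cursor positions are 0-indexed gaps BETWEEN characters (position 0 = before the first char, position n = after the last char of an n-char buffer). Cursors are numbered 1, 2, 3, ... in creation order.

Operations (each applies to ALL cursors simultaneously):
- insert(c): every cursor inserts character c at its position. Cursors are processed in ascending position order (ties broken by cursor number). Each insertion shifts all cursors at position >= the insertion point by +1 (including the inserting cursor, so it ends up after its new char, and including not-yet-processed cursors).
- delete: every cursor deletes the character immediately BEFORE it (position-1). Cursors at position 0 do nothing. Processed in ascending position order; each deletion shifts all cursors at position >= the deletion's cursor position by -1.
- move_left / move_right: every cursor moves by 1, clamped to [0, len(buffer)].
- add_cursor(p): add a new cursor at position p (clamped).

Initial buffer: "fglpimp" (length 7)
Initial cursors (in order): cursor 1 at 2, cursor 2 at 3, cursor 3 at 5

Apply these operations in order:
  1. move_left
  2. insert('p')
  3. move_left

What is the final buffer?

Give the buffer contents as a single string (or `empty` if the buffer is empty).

Answer: fpgplppimp

Derivation:
After op 1 (move_left): buffer="fglpimp" (len 7), cursors c1@1 c2@2 c3@4, authorship .......
After op 2 (insert('p')): buffer="fpgplppimp" (len 10), cursors c1@2 c2@4 c3@7, authorship .1.2..3...
After op 3 (move_left): buffer="fpgplppimp" (len 10), cursors c1@1 c2@3 c3@6, authorship .1.2..3...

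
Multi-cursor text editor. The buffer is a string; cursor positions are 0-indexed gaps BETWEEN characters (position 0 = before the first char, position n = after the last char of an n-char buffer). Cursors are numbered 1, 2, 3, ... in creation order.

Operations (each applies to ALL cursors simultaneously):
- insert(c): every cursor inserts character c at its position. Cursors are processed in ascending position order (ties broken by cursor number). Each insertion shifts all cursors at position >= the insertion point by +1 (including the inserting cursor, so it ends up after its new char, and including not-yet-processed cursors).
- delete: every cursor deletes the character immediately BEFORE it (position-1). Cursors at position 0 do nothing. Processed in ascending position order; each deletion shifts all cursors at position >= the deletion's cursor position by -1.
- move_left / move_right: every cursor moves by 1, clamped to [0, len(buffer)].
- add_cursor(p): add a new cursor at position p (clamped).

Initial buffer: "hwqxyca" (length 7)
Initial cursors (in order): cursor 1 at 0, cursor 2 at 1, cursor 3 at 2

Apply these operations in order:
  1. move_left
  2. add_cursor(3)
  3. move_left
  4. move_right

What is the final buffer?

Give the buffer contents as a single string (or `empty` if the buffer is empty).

Answer: hwqxyca

Derivation:
After op 1 (move_left): buffer="hwqxyca" (len 7), cursors c1@0 c2@0 c3@1, authorship .......
After op 2 (add_cursor(3)): buffer="hwqxyca" (len 7), cursors c1@0 c2@0 c3@1 c4@3, authorship .......
After op 3 (move_left): buffer="hwqxyca" (len 7), cursors c1@0 c2@0 c3@0 c4@2, authorship .......
After op 4 (move_right): buffer="hwqxyca" (len 7), cursors c1@1 c2@1 c3@1 c4@3, authorship .......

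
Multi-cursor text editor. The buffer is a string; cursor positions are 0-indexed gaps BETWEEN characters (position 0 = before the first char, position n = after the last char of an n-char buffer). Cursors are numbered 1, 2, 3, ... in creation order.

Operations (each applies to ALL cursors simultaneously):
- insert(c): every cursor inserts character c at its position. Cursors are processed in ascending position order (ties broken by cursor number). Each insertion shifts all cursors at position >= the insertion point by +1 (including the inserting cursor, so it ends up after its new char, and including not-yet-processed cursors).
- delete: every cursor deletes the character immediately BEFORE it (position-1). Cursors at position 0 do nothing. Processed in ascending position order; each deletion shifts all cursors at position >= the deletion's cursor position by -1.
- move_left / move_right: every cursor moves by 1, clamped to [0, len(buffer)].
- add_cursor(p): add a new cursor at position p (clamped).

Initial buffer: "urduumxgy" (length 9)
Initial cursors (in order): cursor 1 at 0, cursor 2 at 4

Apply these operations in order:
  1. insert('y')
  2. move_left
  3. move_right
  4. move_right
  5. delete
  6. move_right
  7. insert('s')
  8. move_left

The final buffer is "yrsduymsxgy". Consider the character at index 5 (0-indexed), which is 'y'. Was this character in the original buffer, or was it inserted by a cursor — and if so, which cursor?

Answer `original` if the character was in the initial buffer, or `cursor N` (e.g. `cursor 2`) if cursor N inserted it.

Answer: cursor 2

Derivation:
After op 1 (insert('y')): buffer="yurduyumxgy" (len 11), cursors c1@1 c2@6, authorship 1....2.....
After op 2 (move_left): buffer="yurduyumxgy" (len 11), cursors c1@0 c2@5, authorship 1....2.....
After op 3 (move_right): buffer="yurduyumxgy" (len 11), cursors c1@1 c2@6, authorship 1....2.....
After op 4 (move_right): buffer="yurduyumxgy" (len 11), cursors c1@2 c2@7, authorship 1....2.....
After op 5 (delete): buffer="yrduymxgy" (len 9), cursors c1@1 c2@5, authorship 1...2....
After op 6 (move_right): buffer="yrduymxgy" (len 9), cursors c1@2 c2@6, authorship 1...2....
After op 7 (insert('s')): buffer="yrsduymsxgy" (len 11), cursors c1@3 c2@8, authorship 1.1..2.2...
After op 8 (move_left): buffer="yrsduymsxgy" (len 11), cursors c1@2 c2@7, authorship 1.1..2.2...
Authorship (.=original, N=cursor N): 1 . 1 . . 2 . 2 . . .
Index 5: author = 2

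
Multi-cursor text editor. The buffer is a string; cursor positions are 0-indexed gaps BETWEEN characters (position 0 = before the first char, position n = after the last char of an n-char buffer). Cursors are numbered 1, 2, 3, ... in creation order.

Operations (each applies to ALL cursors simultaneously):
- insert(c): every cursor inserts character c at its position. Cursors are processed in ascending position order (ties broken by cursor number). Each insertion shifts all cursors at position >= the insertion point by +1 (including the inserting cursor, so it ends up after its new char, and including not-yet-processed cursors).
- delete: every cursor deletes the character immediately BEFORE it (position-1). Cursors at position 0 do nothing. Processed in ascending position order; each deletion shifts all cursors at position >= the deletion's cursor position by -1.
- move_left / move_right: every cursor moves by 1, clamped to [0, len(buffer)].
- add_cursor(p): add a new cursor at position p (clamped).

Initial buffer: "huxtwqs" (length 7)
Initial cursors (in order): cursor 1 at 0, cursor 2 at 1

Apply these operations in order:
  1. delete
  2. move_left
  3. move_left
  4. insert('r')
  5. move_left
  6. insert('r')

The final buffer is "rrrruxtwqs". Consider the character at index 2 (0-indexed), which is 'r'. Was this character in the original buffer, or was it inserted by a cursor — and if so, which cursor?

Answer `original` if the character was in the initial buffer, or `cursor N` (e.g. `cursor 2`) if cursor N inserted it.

Answer: cursor 2

Derivation:
After op 1 (delete): buffer="uxtwqs" (len 6), cursors c1@0 c2@0, authorship ......
After op 2 (move_left): buffer="uxtwqs" (len 6), cursors c1@0 c2@0, authorship ......
After op 3 (move_left): buffer="uxtwqs" (len 6), cursors c1@0 c2@0, authorship ......
After op 4 (insert('r')): buffer="rruxtwqs" (len 8), cursors c1@2 c2@2, authorship 12......
After op 5 (move_left): buffer="rruxtwqs" (len 8), cursors c1@1 c2@1, authorship 12......
After op 6 (insert('r')): buffer="rrrruxtwqs" (len 10), cursors c1@3 c2@3, authorship 1122......
Authorship (.=original, N=cursor N): 1 1 2 2 . . . . . .
Index 2: author = 2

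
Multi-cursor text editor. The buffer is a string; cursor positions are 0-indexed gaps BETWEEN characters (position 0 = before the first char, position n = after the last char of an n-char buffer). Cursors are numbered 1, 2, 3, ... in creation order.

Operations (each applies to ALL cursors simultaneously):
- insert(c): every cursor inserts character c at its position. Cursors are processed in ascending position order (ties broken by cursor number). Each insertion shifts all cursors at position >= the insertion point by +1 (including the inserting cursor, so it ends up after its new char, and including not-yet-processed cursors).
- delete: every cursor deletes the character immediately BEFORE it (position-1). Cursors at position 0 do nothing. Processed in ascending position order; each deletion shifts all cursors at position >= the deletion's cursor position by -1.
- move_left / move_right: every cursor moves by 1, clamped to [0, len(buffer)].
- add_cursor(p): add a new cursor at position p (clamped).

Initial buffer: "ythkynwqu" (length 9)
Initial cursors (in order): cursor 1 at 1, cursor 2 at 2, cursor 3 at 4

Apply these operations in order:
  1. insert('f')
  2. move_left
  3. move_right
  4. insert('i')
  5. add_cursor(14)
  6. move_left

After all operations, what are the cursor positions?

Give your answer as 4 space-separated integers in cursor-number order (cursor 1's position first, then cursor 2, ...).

Answer: 2 5 9 13

Derivation:
After op 1 (insert('f')): buffer="yftfhkfynwqu" (len 12), cursors c1@2 c2@4 c3@7, authorship .1.2..3.....
After op 2 (move_left): buffer="yftfhkfynwqu" (len 12), cursors c1@1 c2@3 c3@6, authorship .1.2..3.....
After op 3 (move_right): buffer="yftfhkfynwqu" (len 12), cursors c1@2 c2@4 c3@7, authorship .1.2..3.....
After op 4 (insert('i')): buffer="yfitfihkfiynwqu" (len 15), cursors c1@3 c2@6 c3@10, authorship .11.22..33.....
After op 5 (add_cursor(14)): buffer="yfitfihkfiynwqu" (len 15), cursors c1@3 c2@6 c3@10 c4@14, authorship .11.22..33.....
After op 6 (move_left): buffer="yfitfihkfiynwqu" (len 15), cursors c1@2 c2@5 c3@9 c4@13, authorship .11.22..33.....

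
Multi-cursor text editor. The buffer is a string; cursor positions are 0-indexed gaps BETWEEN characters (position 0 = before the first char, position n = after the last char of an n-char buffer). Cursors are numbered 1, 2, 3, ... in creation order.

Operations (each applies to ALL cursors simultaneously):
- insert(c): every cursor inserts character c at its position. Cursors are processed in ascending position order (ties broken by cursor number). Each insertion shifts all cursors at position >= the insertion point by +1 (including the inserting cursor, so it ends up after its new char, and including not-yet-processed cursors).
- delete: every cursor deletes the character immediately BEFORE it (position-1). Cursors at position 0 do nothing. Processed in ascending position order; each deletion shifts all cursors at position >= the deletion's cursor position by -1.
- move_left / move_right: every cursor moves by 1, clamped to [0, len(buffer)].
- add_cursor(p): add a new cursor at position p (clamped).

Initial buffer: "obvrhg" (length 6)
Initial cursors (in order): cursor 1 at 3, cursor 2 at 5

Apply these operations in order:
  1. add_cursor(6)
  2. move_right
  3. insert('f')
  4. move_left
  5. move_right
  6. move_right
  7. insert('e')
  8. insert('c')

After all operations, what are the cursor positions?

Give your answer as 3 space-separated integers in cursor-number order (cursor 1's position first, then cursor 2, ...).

After op 1 (add_cursor(6)): buffer="obvrhg" (len 6), cursors c1@3 c2@5 c3@6, authorship ......
After op 2 (move_right): buffer="obvrhg" (len 6), cursors c1@4 c2@6 c3@6, authorship ......
After op 3 (insert('f')): buffer="obvrfhgff" (len 9), cursors c1@5 c2@9 c3@9, authorship ....1..23
After op 4 (move_left): buffer="obvrfhgff" (len 9), cursors c1@4 c2@8 c3@8, authorship ....1..23
After op 5 (move_right): buffer="obvrfhgff" (len 9), cursors c1@5 c2@9 c3@9, authorship ....1..23
After op 6 (move_right): buffer="obvrfhgff" (len 9), cursors c1@6 c2@9 c3@9, authorship ....1..23
After op 7 (insert('e')): buffer="obvrfhegffee" (len 12), cursors c1@7 c2@12 c3@12, authorship ....1.1.2323
After op 8 (insert('c')): buffer="obvrfhecgffeecc" (len 15), cursors c1@8 c2@15 c3@15, authorship ....1.11.232323

Answer: 8 15 15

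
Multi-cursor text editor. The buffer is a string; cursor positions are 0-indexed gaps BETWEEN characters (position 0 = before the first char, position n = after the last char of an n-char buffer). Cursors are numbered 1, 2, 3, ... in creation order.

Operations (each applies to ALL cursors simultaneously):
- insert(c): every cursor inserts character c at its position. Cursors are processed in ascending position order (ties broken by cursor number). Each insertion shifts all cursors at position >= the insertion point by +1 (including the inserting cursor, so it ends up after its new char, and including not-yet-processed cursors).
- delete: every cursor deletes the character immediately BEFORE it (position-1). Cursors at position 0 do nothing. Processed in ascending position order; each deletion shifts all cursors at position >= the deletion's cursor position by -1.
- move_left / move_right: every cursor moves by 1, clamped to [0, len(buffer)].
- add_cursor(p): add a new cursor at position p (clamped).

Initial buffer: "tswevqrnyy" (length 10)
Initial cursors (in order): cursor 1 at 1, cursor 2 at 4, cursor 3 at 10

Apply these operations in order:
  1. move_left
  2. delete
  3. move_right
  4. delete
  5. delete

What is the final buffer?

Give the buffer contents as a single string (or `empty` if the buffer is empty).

Answer: vqr

Derivation:
After op 1 (move_left): buffer="tswevqrnyy" (len 10), cursors c1@0 c2@3 c3@9, authorship ..........
After op 2 (delete): buffer="tsevqrny" (len 8), cursors c1@0 c2@2 c3@7, authorship ........
After op 3 (move_right): buffer="tsevqrny" (len 8), cursors c1@1 c2@3 c3@8, authorship ........
After op 4 (delete): buffer="svqrn" (len 5), cursors c1@0 c2@1 c3@5, authorship .....
After op 5 (delete): buffer="vqr" (len 3), cursors c1@0 c2@0 c3@3, authorship ...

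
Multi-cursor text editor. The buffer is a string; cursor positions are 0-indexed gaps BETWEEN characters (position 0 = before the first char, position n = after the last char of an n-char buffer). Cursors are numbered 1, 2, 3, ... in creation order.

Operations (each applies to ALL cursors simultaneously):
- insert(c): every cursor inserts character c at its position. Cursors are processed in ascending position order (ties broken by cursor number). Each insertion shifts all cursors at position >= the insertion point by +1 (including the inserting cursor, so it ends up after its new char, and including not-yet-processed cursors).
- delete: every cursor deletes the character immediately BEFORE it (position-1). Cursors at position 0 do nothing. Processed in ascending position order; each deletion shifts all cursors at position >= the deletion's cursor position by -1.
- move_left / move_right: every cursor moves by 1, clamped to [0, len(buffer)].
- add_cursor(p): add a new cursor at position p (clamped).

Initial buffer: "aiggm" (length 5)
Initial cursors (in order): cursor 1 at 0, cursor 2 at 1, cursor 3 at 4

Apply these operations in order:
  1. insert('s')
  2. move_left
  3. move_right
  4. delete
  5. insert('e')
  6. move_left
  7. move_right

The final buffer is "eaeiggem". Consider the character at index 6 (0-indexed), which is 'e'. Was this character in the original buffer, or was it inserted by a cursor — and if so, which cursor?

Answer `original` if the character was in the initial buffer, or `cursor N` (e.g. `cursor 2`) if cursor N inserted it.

After op 1 (insert('s')): buffer="sasiggsm" (len 8), cursors c1@1 c2@3 c3@7, authorship 1.2...3.
After op 2 (move_left): buffer="sasiggsm" (len 8), cursors c1@0 c2@2 c3@6, authorship 1.2...3.
After op 3 (move_right): buffer="sasiggsm" (len 8), cursors c1@1 c2@3 c3@7, authorship 1.2...3.
After op 4 (delete): buffer="aiggm" (len 5), cursors c1@0 c2@1 c3@4, authorship .....
After op 5 (insert('e')): buffer="eaeiggem" (len 8), cursors c1@1 c2@3 c3@7, authorship 1.2...3.
After op 6 (move_left): buffer="eaeiggem" (len 8), cursors c1@0 c2@2 c3@6, authorship 1.2...3.
After op 7 (move_right): buffer="eaeiggem" (len 8), cursors c1@1 c2@3 c3@7, authorship 1.2...3.
Authorship (.=original, N=cursor N): 1 . 2 . . . 3 .
Index 6: author = 3

Answer: cursor 3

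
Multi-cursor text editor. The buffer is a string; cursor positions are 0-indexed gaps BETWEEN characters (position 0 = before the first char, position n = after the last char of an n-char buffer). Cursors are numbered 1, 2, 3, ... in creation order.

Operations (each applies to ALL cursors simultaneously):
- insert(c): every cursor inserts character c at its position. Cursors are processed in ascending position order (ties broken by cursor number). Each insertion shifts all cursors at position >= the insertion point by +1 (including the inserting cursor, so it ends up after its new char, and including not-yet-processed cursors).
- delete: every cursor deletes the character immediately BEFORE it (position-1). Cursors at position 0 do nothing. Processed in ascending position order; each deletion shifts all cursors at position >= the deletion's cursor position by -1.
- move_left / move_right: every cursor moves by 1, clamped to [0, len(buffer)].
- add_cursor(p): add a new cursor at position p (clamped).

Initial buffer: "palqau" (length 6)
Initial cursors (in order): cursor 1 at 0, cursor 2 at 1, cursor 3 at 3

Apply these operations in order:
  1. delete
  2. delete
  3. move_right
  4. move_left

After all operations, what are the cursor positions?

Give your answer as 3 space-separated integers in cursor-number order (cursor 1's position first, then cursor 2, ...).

Answer: 0 0 0

Derivation:
After op 1 (delete): buffer="aqau" (len 4), cursors c1@0 c2@0 c3@1, authorship ....
After op 2 (delete): buffer="qau" (len 3), cursors c1@0 c2@0 c3@0, authorship ...
After op 3 (move_right): buffer="qau" (len 3), cursors c1@1 c2@1 c3@1, authorship ...
After op 4 (move_left): buffer="qau" (len 3), cursors c1@0 c2@0 c3@0, authorship ...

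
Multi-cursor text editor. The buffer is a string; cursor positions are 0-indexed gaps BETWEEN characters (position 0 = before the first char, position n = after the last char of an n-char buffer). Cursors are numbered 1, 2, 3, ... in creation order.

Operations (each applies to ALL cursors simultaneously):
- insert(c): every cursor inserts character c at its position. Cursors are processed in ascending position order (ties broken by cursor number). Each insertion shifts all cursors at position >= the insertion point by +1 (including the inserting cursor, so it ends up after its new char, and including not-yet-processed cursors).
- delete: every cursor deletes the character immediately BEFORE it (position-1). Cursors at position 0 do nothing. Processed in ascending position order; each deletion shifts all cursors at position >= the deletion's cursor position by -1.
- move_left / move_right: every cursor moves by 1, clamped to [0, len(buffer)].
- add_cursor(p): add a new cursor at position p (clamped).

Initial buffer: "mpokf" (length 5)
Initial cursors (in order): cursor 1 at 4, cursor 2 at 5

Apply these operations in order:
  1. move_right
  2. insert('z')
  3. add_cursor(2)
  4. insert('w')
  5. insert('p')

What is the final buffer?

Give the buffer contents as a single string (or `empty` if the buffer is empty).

After op 1 (move_right): buffer="mpokf" (len 5), cursors c1@5 c2@5, authorship .....
After op 2 (insert('z')): buffer="mpokfzz" (len 7), cursors c1@7 c2@7, authorship .....12
After op 3 (add_cursor(2)): buffer="mpokfzz" (len 7), cursors c3@2 c1@7 c2@7, authorship .....12
After op 4 (insert('w')): buffer="mpwokfzzww" (len 10), cursors c3@3 c1@10 c2@10, authorship ..3...1212
After op 5 (insert('p')): buffer="mpwpokfzzwwpp" (len 13), cursors c3@4 c1@13 c2@13, authorship ..33...121212

Answer: mpwpokfzzwwpp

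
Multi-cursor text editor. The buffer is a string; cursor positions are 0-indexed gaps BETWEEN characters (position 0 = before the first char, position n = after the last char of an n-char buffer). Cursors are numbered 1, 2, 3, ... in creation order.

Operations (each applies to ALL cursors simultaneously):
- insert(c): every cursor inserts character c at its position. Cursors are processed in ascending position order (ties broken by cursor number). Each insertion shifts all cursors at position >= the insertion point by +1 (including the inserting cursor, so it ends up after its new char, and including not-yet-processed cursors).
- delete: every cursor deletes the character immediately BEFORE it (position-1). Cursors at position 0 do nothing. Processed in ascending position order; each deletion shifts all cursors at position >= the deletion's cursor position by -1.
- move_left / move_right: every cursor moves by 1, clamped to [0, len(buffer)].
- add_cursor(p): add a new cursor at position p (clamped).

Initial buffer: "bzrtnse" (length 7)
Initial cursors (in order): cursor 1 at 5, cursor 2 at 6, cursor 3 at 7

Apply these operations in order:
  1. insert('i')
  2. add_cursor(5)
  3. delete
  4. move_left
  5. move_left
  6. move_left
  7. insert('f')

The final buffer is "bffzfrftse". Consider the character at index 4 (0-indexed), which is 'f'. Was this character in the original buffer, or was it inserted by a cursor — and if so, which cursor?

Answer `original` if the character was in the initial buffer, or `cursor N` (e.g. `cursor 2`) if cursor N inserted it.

Answer: cursor 2

Derivation:
After op 1 (insert('i')): buffer="bzrtnisiei" (len 10), cursors c1@6 c2@8 c3@10, authorship .....1.2.3
After op 2 (add_cursor(5)): buffer="bzrtnisiei" (len 10), cursors c4@5 c1@6 c2@8 c3@10, authorship .....1.2.3
After op 3 (delete): buffer="bzrtse" (len 6), cursors c1@4 c4@4 c2@5 c3@6, authorship ......
After op 4 (move_left): buffer="bzrtse" (len 6), cursors c1@3 c4@3 c2@4 c3@5, authorship ......
After op 5 (move_left): buffer="bzrtse" (len 6), cursors c1@2 c4@2 c2@3 c3@4, authorship ......
After op 6 (move_left): buffer="bzrtse" (len 6), cursors c1@1 c4@1 c2@2 c3@3, authorship ......
After op 7 (insert('f')): buffer="bffzfrftse" (len 10), cursors c1@3 c4@3 c2@5 c3@7, authorship .14.2.3...
Authorship (.=original, N=cursor N): . 1 4 . 2 . 3 . . .
Index 4: author = 2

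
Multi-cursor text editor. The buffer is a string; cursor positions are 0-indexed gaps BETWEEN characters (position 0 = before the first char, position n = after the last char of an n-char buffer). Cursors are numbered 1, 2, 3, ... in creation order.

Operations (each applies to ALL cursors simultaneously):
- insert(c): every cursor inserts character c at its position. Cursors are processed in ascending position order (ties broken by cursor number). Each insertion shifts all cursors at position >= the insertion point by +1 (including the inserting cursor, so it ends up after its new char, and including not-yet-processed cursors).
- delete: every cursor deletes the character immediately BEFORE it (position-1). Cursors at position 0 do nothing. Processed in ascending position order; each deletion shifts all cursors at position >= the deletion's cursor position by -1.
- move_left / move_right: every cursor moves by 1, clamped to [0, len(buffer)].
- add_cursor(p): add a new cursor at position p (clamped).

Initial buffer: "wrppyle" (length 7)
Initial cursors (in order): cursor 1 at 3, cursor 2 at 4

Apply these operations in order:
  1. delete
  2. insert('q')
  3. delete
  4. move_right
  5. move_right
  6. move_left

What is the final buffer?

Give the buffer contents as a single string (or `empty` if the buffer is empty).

After op 1 (delete): buffer="wryle" (len 5), cursors c1@2 c2@2, authorship .....
After op 2 (insert('q')): buffer="wrqqyle" (len 7), cursors c1@4 c2@4, authorship ..12...
After op 3 (delete): buffer="wryle" (len 5), cursors c1@2 c2@2, authorship .....
After op 4 (move_right): buffer="wryle" (len 5), cursors c1@3 c2@3, authorship .....
After op 5 (move_right): buffer="wryle" (len 5), cursors c1@4 c2@4, authorship .....
After op 6 (move_left): buffer="wryle" (len 5), cursors c1@3 c2@3, authorship .....

Answer: wryle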